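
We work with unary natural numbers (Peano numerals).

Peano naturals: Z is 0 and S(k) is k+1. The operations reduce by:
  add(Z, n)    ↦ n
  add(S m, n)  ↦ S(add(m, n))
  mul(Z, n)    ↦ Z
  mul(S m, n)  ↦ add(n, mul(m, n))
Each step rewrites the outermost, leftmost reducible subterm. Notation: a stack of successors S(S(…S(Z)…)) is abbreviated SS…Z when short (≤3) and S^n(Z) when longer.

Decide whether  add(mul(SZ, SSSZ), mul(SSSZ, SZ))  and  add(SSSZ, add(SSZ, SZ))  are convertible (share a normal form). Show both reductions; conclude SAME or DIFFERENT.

Answer: SAME — A ⇓ S^6(Z), B ⇓ S^6(Z)

Working:
Term A:
  start: add(mul(SZ, SSSZ), mul(SSSZ, SZ))
  [1] add(add(SSSZ, mul(Z, SSSZ)), mul(SSSZ, SZ))
  [2] add(S(add(SSZ, mul(Z, SSSZ))), mul(SSSZ, SZ))
  [3] S(add(add(SSZ, mul(Z, SSSZ)), mul(SSSZ, SZ)))
  [4] S(add(S(add(SZ, mul(Z, SSSZ))), mul(SSSZ, SZ)))
  [5] S(S(add(add(SZ, mul(Z, SSSZ)), mul(SSSZ, SZ))))
  [6] S(S(add(S(add(Z, mul(Z, SSSZ))), mul(SSSZ, SZ))))
  [7] S(S(S(add(add(Z, mul(Z, SSSZ)), mul(SSSZ, SZ)))))
  [8] S(S(S(add(mul(Z, SSSZ), mul(SSSZ, SZ)))))
  [9] S(S(S(add(Z, mul(SSSZ, SZ)))))
  [10] S(S(S(mul(SSSZ, SZ))))
  [11] S(S(S(add(SZ, mul(SSZ, SZ)))))
  [12] S(S(S(S(add(Z, mul(SSZ, SZ))))))
  [13] S(S(S(S(mul(SSZ, SZ)))))
  [14] S(S(S(S(add(SZ, mul(SZ, SZ))))))
  [15] S(S(S(S(S(add(Z, mul(SZ, SZ)))))))
  [16] S(S(S(S(S(mul(SZ, SZ))))))
  [17] S(S(S(S(S(add(SZ, mul(Z, SZ)))))))
  [18] S(S(S(S(S(S(add(Z, mul(Z, SZ))))))))
  [19] S(S(S(S(S(S(mul(Z, SZ)))))))
  [20] S^6(Z)

Term B:
  start: add(SSSZ, add(SSZ, SZ))
  [1] S(add(SSZ, add(SSZ, SZ)))
  [2] S(S(add(SZ, add(SSZ, SZ))))
  [3] S(S(S(add(Z, add(SSZ, SZ)))))
  [4] S(S(S(add(SSZ, SZ))))
  [5] S(S(S(S(add(SZ, SZ)))))
  [6] S(S(S(S(S(add(Z, SZ))))))
  [7] S^6(Z)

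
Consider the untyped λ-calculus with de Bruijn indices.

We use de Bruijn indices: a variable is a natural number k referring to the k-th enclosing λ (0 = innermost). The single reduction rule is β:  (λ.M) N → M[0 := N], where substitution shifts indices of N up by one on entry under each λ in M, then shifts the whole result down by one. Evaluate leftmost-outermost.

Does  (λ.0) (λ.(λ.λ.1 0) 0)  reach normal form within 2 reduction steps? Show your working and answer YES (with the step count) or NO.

Answer: YES — reaches normal form λ.λ.1 0 in 2 ≤ 2 steps

Reduction:
  start: (λ.0) (λ.(λ.λ.1 0) 0)
  →1  λ.(λ.λ.1 0) 0
  →2  λ.λ.1 0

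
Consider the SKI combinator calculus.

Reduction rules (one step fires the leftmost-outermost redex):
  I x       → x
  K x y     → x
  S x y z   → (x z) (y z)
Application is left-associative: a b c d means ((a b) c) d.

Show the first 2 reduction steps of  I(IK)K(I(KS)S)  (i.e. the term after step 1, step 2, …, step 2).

Answer: after 2 steps: KK(I(KS)S)

Derivation:
  start: I(IK)K(I(KS)S)
  [1] IKK(I(KS)S)
  [2] KK(I(KS)S)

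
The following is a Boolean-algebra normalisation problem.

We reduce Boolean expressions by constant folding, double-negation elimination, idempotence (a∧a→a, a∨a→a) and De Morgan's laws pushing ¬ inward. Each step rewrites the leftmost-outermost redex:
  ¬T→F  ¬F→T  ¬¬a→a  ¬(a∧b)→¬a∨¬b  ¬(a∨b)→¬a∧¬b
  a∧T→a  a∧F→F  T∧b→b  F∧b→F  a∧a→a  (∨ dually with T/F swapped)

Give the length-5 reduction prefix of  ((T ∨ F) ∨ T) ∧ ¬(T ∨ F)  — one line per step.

  start: ((T ∨ F) ∨ T) ∧ ¬(T ∨ F)
  →1  T ∧ ¬(T ∨ F)
  →2  ¬(T ∨ F)
  →3  ¬T ∧ ¬F
  →4  F ∧ ¬F
  →5  F

Answer: after 5 steps: F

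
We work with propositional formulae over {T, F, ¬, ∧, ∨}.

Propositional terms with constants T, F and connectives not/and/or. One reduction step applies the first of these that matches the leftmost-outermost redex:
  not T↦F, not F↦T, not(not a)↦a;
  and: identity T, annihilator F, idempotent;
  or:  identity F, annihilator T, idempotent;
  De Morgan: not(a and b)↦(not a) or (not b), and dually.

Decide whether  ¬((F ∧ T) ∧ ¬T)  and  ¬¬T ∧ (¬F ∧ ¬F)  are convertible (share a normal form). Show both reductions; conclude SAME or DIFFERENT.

Answer: SAME — A ⇓ T, B ⇓ T

Derivation:
Term A:
  start: ¬((F ∧ T) ∧ ¬T)
  step 1: ¬(F ∧ T) ∨ ¬¬T
  step 2: (¬F ∨ ¬T) ∨ ¬¬T
  step 3: (T ∨ ¬T) ∨ ¬¬T
  step 4: T ∨ ¬¬T
  step 5: T

Term B:
  start: ¬¬T ∧ (¬F ∧ ¬F)
  step 1: T ∧ (¬F ∧ ¬F)
  step 2: ¬F ∧ ¬F
  step 3: ¬F
  step 4: T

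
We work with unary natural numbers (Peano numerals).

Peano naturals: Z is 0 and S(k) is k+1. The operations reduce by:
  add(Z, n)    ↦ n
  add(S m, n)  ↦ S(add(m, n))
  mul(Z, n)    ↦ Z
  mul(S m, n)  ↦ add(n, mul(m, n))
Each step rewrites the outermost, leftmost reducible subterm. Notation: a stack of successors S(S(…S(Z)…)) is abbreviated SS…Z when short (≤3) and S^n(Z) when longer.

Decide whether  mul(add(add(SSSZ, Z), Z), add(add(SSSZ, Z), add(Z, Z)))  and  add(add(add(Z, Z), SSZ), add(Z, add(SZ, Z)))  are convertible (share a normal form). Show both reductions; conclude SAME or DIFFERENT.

Term A:
  start: mul(add(add(SSSZ, Z), Z), add(add(SSSZ, Z), add(Z, Z)))
  [1] mul(add(S(add(SSZ, Z)), Z), add(add(SSSZ, Z), add(Z, Z)))
  [2] mul(S(add(add(SSZ, Z), Z)), add(add(SSSZ, Z), add(Z, Z)))
  [3] add(add(add(SSSZ, Z), add(Z, Z)), mul(add(add(SSZ, Z), Z), add(add(SSSZ, Z), add(Z, Z))))
  [4] add(add(S(add(SSZ, Z)), add(Z, Z)), mul(add(add(SSZ, Z), Z), add(add(SSSZ, Z), add(Z, Z))))
  [5] add(S(add(add(SSZ, Z), add(Z, Z))), mul(add(add(SSZ, Z), Z), add(add(SSSZ, Z), add(Z, Z))))
  [6] S(add(add(add(SSZ, Z), add(Z, Z)), mul(add(add(SSZ, Z), Z), add(add(SSSZ, Z), add(Z, Z)))))
  [7] S(add(add(S(add(SZ, Z)), add(Z, Z)), mul(add(add(SSZ, Z), Z), add(add(SSSZ, Z), add(Z, Z)))))
  [8] S(add(S(add(add(SZ, Z), add(Z, Z))), mul(add(add(SSZ, Z), Z), add(add(SSSZ, Z), add(Z, Z)))))
  [9] S(S(add(add(add(SZ, Z), add(Z, Z)), mul(add(add(SSZ, Z), Z), add(add(SSSZ, Z), add(Z, Z))))))
  [10] S(S(add(add(S(add(Z, Z)), add(Z, Z)), mul(add(add(SSZ, Z), Z), add(add(SSSZ, Z), add(Z, Z))))))
  [11] S(S(add(S(add(add(Z, Z), add(Z, Z))), mul(add(add(SSZ, Z), Z), add(add(SSSZ, Z), add(Z, Z))))))
  [12] S(S(S(add(add(add(Z, Z), add(Z, Z)), mul(add(add(SSZ, Z), Z), add(add(SSSZ, Z), add(Z, Z)))))))
  [13] S(S(S(add(add(Z, add(Z, Z)), mul(add(add(SSZ, Z), Z), add(add(SSSZ, Z), add(Z, Z)))))))
  [14] S(S(S(add(add(Z, Z), mul(add(add(SSZ, Z), Z), add(add(SSSZ, Z), add(Z, Z)))))))
  [15] S(S(S(add(Z, mul(add(add(SSZ, Z), Z), add(add(SSSZ, Z), add(Z, Z)))))))
  [16] S(S(S(mul(add(add(SSZ, Z), Z), add(add(SSSZ, Z), add(Z, Z))))))
  [17] S(S(S(mul(add(S(add(SZ, Z)), Z), add(add(SSSZ, Z), add(Z, Z))))))
  [18] S(S(S(mul(S(add(add(SZ, Z), Z)), add(add(SSSZ, Z), add(Z, Z))))))
  [19] S(S(S(add(add(add(SSSZ, Z), add(Z, Z)), mul(add(add(SZ, Z), Z), add(add(SSSZ, Z), add(Z, Z)))))))
  [20] S(S(S(add(add(S(add(SSZ, Z)), add(Z, Z)), mul(add(add(SZ, Z), Z), add(add(SSSZ, Z), add(Z, Z)))))))
  [21] S(S(S(add(S(add(add(SSZ, Z), add(Z, Z))), mul(add(add(SZ, Z), Z), add(add(SSSZ, Z), add(Z, Z)))))))
  [22] S(S(S(S(add(add(add(SSZ, Z), add(Z, Z)), mul(add(add(SZ, Z), Z), add(add(SSSZ, Z), add(Z, Z))))))))
  [23] S(S(S(S(add(add(S(add(SZ, Z)), add(Z, Z)), mul(add(add(SZ, Z), Z), add(add(SSSZ, Z), add(Z, Z))))))))
  [24] S(S(S(S(add(S(add(add(SZ, Z), add(Z, Z))), mul(add(add(SZ, Z), Z), add(add(SSSZ, Z), add(Z, Z))))))))
  [25] S(S(S(S(S(add(add(add(SZ, Z), add(Z, Z)), mul(add(add(SZ, Z), Z), add(add(SSSZ, Z), add(Z, Z)))))))))
  [26] S(S(S(S(S(add(add(S(add(Z, Z)), add(Z, Z)), mul(add(add(SZ, Z), Z), add(add(SSSZ, Z), add(Z, Z)))))))))
  [27] S(S(S(S(S(add(S(add(add(Z, Z), add(Z, Z))), mul(add(add(SZ, Z), Z), add(add(SSSZ, Z), add(Z, Z)))))))))
  [28] S(S(S(S(S(S(add(add(add(Z, Z), add(Z, Z)), mul(add(add(SZ, Z), Z), add(add(SSSZ, Z), add(Z, Z))))))))))
  [29] S(S(S(S(S(S(add(add(Z, add(Z, Z)), mul(add(add(SZ, Z), Z), add(add(SSSZ, Z), add(Z, Z))))))))))
  [30] S(S(S(S(S(S(add(add(Z, Z), mul(add(add(SZ, Z), Z), add(add(SSSZ, Z), add(Z, Z))))))))))
  [31] S(S(S(S(S(S(add(Z, mul(add(add(SZ, Z), Z), add(add(SSSZ, Z), add(Z, Z))))))))))
  [32] S(S(S(S(S(S(mul(add(add(SZ, Z), Z), add(add(SSSZ, Z), add(Z, Z)))))))))
  [33] S(S(S(S(S(S(mul(add(S(add(Z, Z)), Z), add(add(SSSZ, Z), add(Z, Z)))))))))
  [34] S(S(S(S(S(S(mul(S(add(add(Z, Z), Z)), add(add(SSSZ, Z), add(Z, Z)))))))))
  [35] S(S(S(S(S(S(add(add(add(SSSZ, Z), add(Z, Z)), mul(add(add(Z, Z), Z), add(add(SSSZ, Z), add(Z, Z))))))))))
  [36] S(S(S(S(S(S(add(add(S(add(SSZ, Z)), add(Z, Z)), mul(add(add(Z, Z), Z), add(add(SSSZ, Z), add(Z, Z))))))))))
  [37] S(S(S(S(S(S(add(S(add(add(SSZ, Z), add(Z, Z))), mul(add(add(Z, Z), Z), add(add(SSSZ, Z), add(Z, Z))))))))))
  [38] S(S(S(S(S(S(S(add(add(add(SSZ, Z), add(Z, Z)), mul(add(add(Z, Z), Z), add(add(SSSZ, Z), add(Z, Z)))))))))))
  [39] S(S(S(S(S(S(S(add(add(S(add(SZ, Z)), add(Z, Z)), mul(add(add(Z, Z), Z), add(add(SSSZ, Z), add(Z, Z)))))))))))
  [40] S(S(S(S(S(S(S(add(S(add(add(SZ, Z), add(Z, Z))), mul(add(add(Z, Z), Z), add(add(SSSZ, Z), add(Z, Z)))))))))))
  [41] S(S(S(S(S(S(S(S(add(add(add(SZ, Z), add(Z, Z)), mul(add(add(Z, Z), Z), add(add(SSSZ, Z), add(Z, Z))))))))))))
  [42] S(S(S(S(S(S(S(S(add(add(S(add(Z, Z)), add(Z, Z)), mul(add(add(Z, Z), Z), add(add(SSSZ, Z), add(Z, Z))))))))))))
  [43] S(S(S(S(S(S(S(S(add(S(add(add(Z, Z), add(Z, Z))), mul(add(add(Z, Z), Z), add(add(SSSZ, Z), add(Z, Z))))))))))))
  [44] S(S(S(S(S(S(S(S(S(add(add(add(Z, Z), add(Z, Z)), mul(add(add(Z, Z), Z), add(add(SSSZ, Z), add(Z, Z)))))))))))))
  [45] S(S(S(S(S(S(S(S(S(add(add(Z, add(Z, Z)), mul(add(add(Z, Z), Z), add(add(SSSZ, Z), add(Z, Z)))))))))))))
  [46] S(S(S(S(S(S(S(S(S(add(add(Z, Z), mul(add(add(Z, Z), Z), add(add(SSSZ, Z), add(Z, Z)))))))))))))
  [47] S(S(S(S(S(S(S(S(S(add(Z, mul(add(add(Z, Z), Z), add(add(SSSZ, Z), add(Z, Z)))))))))))))
  [48] S(S(S(S(S(S(S(S(S(mul(add(add(Z, Z), Z), add(add(SSSZ, Z), add(Z, Z))))))))))))
  [49] S(S(S(S(S(S(S(S(S(mul(add(Z, Z), add(add(SSSZ, Z), add(Z, Z))))))))))))
  [50] S(S(S(S(S(S(S(S(S(mul(Z, add(add(SSSZ, Z), add(Z, Z))))))))))))
  [51] S^9(Z)

Term B:
  start: add(add(add(Z, Z), SSZ), add(Z, add(SZ, Z)))
  [1] add(add(Z, SSZ), add(Z, add(SZ, Z)))
  [2] add(SSZ, add(Z, add(SZ, Z)))
  [3] S(add(SZ, add(Z, add(SZ, Z))))
  [4] S(S(add(Z, add(Z, add(SZ, Z)))))
  [5] S(S(add(Z, add(SZ, Z))))
  [6] S(S(add(SZ, Z)))
  [7] S(S(S(add(Z, Z))))
  [8] SSSZ

Answer: DIFFERENT — A ⇓ S^9(Z), B ⇓ SSSZ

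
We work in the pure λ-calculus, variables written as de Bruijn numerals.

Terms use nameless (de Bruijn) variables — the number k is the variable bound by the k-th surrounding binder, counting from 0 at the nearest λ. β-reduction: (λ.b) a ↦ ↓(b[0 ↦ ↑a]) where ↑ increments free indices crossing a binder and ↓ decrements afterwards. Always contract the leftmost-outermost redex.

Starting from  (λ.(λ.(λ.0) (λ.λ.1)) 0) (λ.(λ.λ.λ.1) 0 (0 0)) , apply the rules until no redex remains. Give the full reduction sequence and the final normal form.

  start: (λ.(λ.(λ.0) (λ.λ.1)) 0) (λ.(λ.λ.λ.1) 0 (0 0))
  →1  (λ.(λ.0) (λ.λ.1)) (λ.(λ.λ.λ.1) 0 (0 0))
  →2  (λ.0) (λ.λ.1)
  →3  λ.λ.1

Answer: normal form = λ.λ.1  (in 3 steps)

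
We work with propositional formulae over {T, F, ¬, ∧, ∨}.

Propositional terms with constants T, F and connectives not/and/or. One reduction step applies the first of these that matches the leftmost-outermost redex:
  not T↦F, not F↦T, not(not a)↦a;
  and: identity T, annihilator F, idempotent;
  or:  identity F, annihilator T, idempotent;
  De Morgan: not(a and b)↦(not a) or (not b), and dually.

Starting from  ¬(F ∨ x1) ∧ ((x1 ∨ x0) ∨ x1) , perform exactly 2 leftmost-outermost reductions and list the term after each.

Answer: after 2 steps: (T ∧ ¬x1) ∧ ((x1 ∨ x0) ∨ x1)

Working:
  start: ¬(F ∨ x1) ∧ ((x1 ∨ x0) ∨ x1)
  [1] (¬F ∧ ¬x1) ∧ ((x1 ∨ x0) ∨ x1)
  [2] (T ∧ ¬x1) ∧ ((x1 ∨ x0) ∨ x1)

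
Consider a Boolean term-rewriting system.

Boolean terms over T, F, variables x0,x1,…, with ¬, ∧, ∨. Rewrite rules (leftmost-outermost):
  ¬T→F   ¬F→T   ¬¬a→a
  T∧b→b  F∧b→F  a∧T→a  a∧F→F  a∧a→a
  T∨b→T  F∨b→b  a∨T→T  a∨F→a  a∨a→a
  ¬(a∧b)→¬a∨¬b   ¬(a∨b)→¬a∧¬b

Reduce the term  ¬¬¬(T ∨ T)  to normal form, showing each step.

  start: ¬¬¬(T ∨ T)
  →1  ¬(T ∨ T)
  →2  ¬T ∧ ¬T
  →3  ¬T
  →4  F

Answer: normal form = F  (in 4 steps)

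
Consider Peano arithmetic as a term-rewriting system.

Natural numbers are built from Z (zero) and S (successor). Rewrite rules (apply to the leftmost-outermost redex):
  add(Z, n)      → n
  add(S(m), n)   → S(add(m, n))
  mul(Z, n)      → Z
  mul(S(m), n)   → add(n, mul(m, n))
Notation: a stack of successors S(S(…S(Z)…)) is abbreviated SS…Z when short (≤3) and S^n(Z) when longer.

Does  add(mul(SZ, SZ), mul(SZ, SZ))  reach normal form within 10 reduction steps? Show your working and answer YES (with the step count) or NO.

Answer: YES — reaches normal form SSZ in 10 ≤ 10 steps

Working:
  start: add(mul(SZ, SZ), mul(SZ, SZ))
  step 1: add(add(SZ, mul(Z, SZ)), mul(SZ, SZ))
  step 2: add(S(add(Z, mul(Z, SZ))), mul(SZ, SZ))
  step 3: S(add(add(Z, mul(Z, SZ)), mul(SZ, SZ)))
  step 4: S(add(mul(Z, SZ), mul(SZ, SZ)))
  step 5: S(add(Z, mul(SZ, SZ)))
  step 6: S(mul(SZ, SZ))
  step 7: S(add(SZ, mul(Z, SZ)))
  step 8: S(S(add(Z, mul(Z, SZ))))
  step 9: S(S(mul(Z, SZ)))
  step 10: SSZ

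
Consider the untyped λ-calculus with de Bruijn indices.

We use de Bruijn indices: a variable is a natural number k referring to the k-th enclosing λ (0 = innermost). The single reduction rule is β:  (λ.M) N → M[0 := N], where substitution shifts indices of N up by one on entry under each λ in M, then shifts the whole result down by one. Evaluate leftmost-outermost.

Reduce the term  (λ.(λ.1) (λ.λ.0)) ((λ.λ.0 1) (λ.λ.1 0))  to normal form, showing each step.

  start: (λ.(λ.1) (λ.λ.0)) ((λ.λ.0 1) (λ.λ.1 0))
  step 1: (λ.(λ.λ.0 1) (λ.λ.1 0)) (λ.λ.0)
  step 2: (λ.λ.0 1) (λ.λ.1 0)
  step 3: λ.0 (λ.λ.1 0)

Answer: normal form = λ.0 (λ.λ.1 0)  (in 3 steps)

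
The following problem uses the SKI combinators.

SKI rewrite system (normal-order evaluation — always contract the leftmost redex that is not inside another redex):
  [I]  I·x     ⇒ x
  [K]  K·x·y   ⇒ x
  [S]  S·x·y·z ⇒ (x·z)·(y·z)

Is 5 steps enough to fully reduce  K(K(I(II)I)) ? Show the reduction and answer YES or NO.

Answer: YES — reaches normal form K(KI) in 3 ≤ 5 steps

Working:
  start: K(K(I(II)I))
  [1] K(K(III))
  [2] K(K(II))
  [3] K(KI)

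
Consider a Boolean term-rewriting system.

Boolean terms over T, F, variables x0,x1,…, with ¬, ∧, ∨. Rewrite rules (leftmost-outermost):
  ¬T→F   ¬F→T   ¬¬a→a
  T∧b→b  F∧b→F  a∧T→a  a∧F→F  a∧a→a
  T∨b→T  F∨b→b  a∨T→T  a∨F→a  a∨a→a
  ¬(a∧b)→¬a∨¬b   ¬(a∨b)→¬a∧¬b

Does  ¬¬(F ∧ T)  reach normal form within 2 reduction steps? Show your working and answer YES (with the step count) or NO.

  start: ¬¬(F ∧ T)
  step 1: F ∧ T
  step 2: F

Answer: YES — reaches normal form F in 2 ≤ 2 steps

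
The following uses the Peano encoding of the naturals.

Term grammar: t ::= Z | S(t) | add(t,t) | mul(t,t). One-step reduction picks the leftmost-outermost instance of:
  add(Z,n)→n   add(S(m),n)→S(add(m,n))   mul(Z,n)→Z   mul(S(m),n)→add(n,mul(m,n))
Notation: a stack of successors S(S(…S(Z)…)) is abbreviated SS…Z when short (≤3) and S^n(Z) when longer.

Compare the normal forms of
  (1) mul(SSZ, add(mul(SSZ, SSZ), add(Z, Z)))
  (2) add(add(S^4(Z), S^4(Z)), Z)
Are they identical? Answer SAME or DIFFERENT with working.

Answer: SAME — A ⇓ S^8(Z), B ⇓ S^8(Z)

Working:
Term A:
  start: mul(SSZ, add(mul(SSZ, SSZ), add(Z, Z)))
  [1] add(add(mul(SSZ, SSZ), add(Z, Z)), mul(SZ, add(mul(SSZ, SSZ), add(Z, Z))))
  [2] add(add(add(SSZ, mul(SZ, SSZ)), add(Z, Z)), mul(SZ, add(mul(SSZ, SSZ), add(Z, Z))))
  [3] add(add(S(add(SZ, mul(SZ, SSZ))), add(Z, Z)), mul(SZ, add(mul(SSZ, SSZ), add(Z, Z))))
  [4] add(S(add(add(SZ, mul(SZ, SSZ)), add(Z, Z))), mul(SZ, add(mul(SSZ, SSZ), add(Z, Z))))
  [5] S(add(add(add(SZ, mul(SZ, SSZ)), add(Z, Z)), mul(SZ, add(mul(SSZ, SSZ), add(Z, Z)))))
  [6] S(add(add(S(add(Z, mul(SZ, SSZ))), add(Z, Z)), mul(SZ, add(mul(SSZ, SSZ), add(Z, Z)))))
  [7] S(add(S(add(add(Z, mul(SZ, SSZ)), add(Z, Z))), mul(SZ, add(mul(SSZ, SSZ), add(Z, Z)))))
  [8] S(S(add(add(add(Z, mul(SZ, SSZ)), add(Z, Z)), mul(SZ, add(mul(SSZ, SSZ), add(Z, Z))))))
  [9] S(S(add(add(mul(SZ, SSZ), add(Z, Z)), mul(SZ, add(mul(SSZ, SSZ), add(Z, Z))))))
  [10] S(S(add(add(add(SSZ, mul(Z, SSZ)), add(Z, Z)), mul(SZ, add(mul(SSZ, SSZ), add(Z, Z))))))
  [11] S(S(add(add(S(add(SZ, mul(Z, SSZ))), add(Z, Z)), mul(SZ, add(mul(SSZ, SSZ), add(Z, Z))))))
  [12] S(S(add(S(add(add(SZ, mul(Z, SSZ)), add(Z, Z))), mul(SZ, add(mul(SSZ, SSZ), add(Z, Z))))))
  [13] S(S(S(add(add(add(SZ, mul(Z, SSZ)), add(Z, Z)), mul(SZ, add(mul(SSZ, SSZ), add(Z, Z)))))))
  [14] S(S(S(add(add(S(add(Z, mul(Z, SSZ))), add(Z, Z)), mul(SZ, add(mul(SSZ, SSZ), add(Z, Z)))))))
  [15] S(S(S(add(S(add(add(Z, mul(Z, SSZ)), add(Z, Z))), mul(SZ, add(mul(SSZ, SSZ), add(Z, Z)))))))
  [16] S(S(S(S(add(add(add(Z, mul(Z, SSZ)), add(Z, Z)), mul(SZ, add(mul(SSZ, SSZ), add(Z, Z))))))))
  [17] S(S(S(S(add(add(mul(Z, SSZ), add(Z, Z)), mul(SZ, add(mul(SSZ, SSZ), add(Z, Z))))))))
  [18] S(S(S(S(add(add(Z, add(Z, Z)), mul(SZ, add(mul(SSZ, SSZ), add(Z, Z))))))))
  [19] S(S(S(S(add(add(Z, Z), mul(SZ, add(mul(SSZ, SSZ), add(Z, Z))))))))
  [20] S(S(S(S(add(Z, mul(SZ, add(mul(SSZ, SSZ), add(Z, Z))))))))
  [21] S(S(S(S(mul(SZ, add(mul(SSZ, SSZ), add(Z, Z)))))))
  [22] S(S(S(S(add(add(mul(SSZ, SSZ), add(Z, Z)), mul(Z, add(mul(SSZ, SSZ), add(Z, Z))))))))
  [23] S(S(S(S(add(add(add(SSZ, mul(SZ, SSZ)), add(Z, Z)), mul(Z, add(mul(SSZ, SSZ), add(Z, Z))))))))
  [24] S(S(S(S(add(add(S(add(SZ, mul(SZ, SSZ))), add(Z, Z)), mul(Z, add(mul(SSZ, SSZ), add(Z, Z))))))))
  [25] S(S(S(S(add(S(add(add(SZ, mul(SZ, SSZ)), add(Z, Z))), mul(Z, add(mul(SSZ, SSZ), add(Z, Z))))))))
  [26] S(S(S(S(S(add(add(add(SZ, mul(SZ, SSZ)), add(Z, Z)), mul(Z, add(mul(SSZ, SSZ), add(Z, Z)))))))))
  [27] S(S(S(S(S(add(add(S(add(Z, mul(SZ, SSZ))), add(Z, Z)), mul(Z, add(mul(SSZ, SSZ), add(Z, Z)))))))))
  [28] S(S(S(S(S(add(S(add(add(Z, mul(SZ, SSZ)), add(Z, Z))), mul(Z, add(mul(SSZ, SSZ), add(Z, Z)))))))))
  [29] S(S(S(S(S(S(add(add(add(Z, mul(SZ, SSZ)), add(Z, Z)), mul(Z, add(mul(SSZ, SSZ), add(Z, Z))))))))))
  [30] S(S(S(S(S(S(add(add(mul(SZ, SSZ), add(Z, Z)), mul(Z, add(mul(SSZ, SSZ), add(Z, Z))))))))))
  [31] S(S(S(S(S(S(add(add(add(SSZ, mul(Z, SSZ)), add(Z, Z)), mul(Z, add(mul(SSZ, SSZ), add(Z, Z))))))))))
  [32] S(S(S(S(S(S(add(add(S(add(SZ, mul(Z, SSZ))), add(Z, Z)), mul(Z, add(mul(SSZ, SSZ), add(Z, Z))))))))))
  [33] S(S(S(S(S(S(add(S(add(add(SZ, mul(Z, SSZ)), add(Z, Z))), mul(Z, add(mul(SSZ, SSZ), add(Z, Z))))))))))
  [34] S(S(S(S(S(S(S(add(add(add(SZ, mul(Z, SSZ)), add(Z, Z)), mul(Z, add(mul(SSZ, SSZ), add(Z, Z)))))))))))
  [35] S(S(S(S(S(S(S(add(add(S(add(Z, mul(Z, SSZ))), add(Z, Z)), mul(Z, add(mul(SSZ, SSZ), add(Z, Z)))))))))))
  [36] S(S(S(S(S(S(S(add(S(add(add(Z, mul(Z, SSZ)), add(Z, Z))), mul(Z, add(mul(SSZ, SSZ), add(Z, Z)))))))))))
  [37] S(S(S(S(S(S(S(S(add(add(add(Z, mul(Z, SSZ)), add(Z, Z)), mul(Z, add(mul(SSZ, SSZ), add(Z, Z))))))))))))
  [38] S(S(S(S(S(S(S(S(add(add(mul(Z, SSZ), add(Z, Z)), mul(Z, add(mul(SSZ, SSZ), add(Z, Z))))))))))))
  [39] S(S(S(S(S(S(S(S(add(add(Z, add(Z, Z)), mul(Z, add(mul(SSZ, SSZ), add(Z, Z))))))))))))
  [40] S(S(S(S(S(S(S(S(add(add(Z, Z), mul(Z, add(mul(SSZ, SSZ), add(Z, Z))))))))))))
  [41] S(S(S(S(S(S(S(S(add(Z, mul(Z, add(mul(SSZ, SSZ), add(Z, Z))))))))))))
  [42] S(S(S(S(S(S(S(S(mul(Z, add(mul(SSZ, SSZ), add(Z, Z)))))))))))
  [43] S^8(Z)

Term B:
  start: add(add(S^4(Z), S^4(Z)), Z)
  [1] add(S(add(SSSZ, S^4(Z))), Z)
  [2] S(add(add(SSSZ, S^4(Z)), Z))
  [3] S(add(S(add(SSZ, S^4(Z))), Z))
  [4] S(S(add(add(SSZ, S^4(Z)), Z)))
  [5] S(S(add(S(add(SZ, S^4(Z))), Z)))
  [6] S(S(S(add(add(SZ, S^4(Z)), Z))))
  [7] S(S(S(add(S(add(Z, S^4(Z))), Z))))
  [8] S(S(S(S(add(add(Z, S^4(Z)), Z)))))
  [9] S(S(S(S(add(S^4(Z), Z)))))
  [10] S(S(S(S(S(add(SSSZ, Z))))))
  [11] S(S(S(S(S(S(add(SSZ, Z)))))))
  [12] S(S(S(S(S(S(S(add(SZ, Z))))))))
  [13] S(S(S(S(S(S(S(S(add(Z, Z)))))))))
  [14] S^8(Z)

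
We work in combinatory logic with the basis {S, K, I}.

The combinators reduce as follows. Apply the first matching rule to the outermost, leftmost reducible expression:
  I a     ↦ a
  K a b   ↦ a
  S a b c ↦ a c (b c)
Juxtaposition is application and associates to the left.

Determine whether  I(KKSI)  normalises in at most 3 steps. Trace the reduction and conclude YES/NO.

Answer: YES — reaches normal form KI in 2 ≤ 3 steps

Reduction:
  start: I(KKSI)
  step 1: KKSI
  step 2: KI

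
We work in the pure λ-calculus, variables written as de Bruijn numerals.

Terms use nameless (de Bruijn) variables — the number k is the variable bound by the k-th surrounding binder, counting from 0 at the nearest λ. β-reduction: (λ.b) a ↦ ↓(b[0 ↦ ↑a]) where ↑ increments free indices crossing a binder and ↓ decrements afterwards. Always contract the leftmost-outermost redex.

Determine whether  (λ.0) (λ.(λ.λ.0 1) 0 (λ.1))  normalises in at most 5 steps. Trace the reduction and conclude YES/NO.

  start: (λ.0) (λ.(λ.λ.0 1) 0 (λ.1))
  [1] λ.(λ.λ.0 1) 0 (λ.1)
  [2] λ.(λ.0 1) (λ.1)
  [3] λ.(λ.1) 0
  [4] λ.0

Answer: YES — reaches normal form λ.0 in 4 ≤ 5 steps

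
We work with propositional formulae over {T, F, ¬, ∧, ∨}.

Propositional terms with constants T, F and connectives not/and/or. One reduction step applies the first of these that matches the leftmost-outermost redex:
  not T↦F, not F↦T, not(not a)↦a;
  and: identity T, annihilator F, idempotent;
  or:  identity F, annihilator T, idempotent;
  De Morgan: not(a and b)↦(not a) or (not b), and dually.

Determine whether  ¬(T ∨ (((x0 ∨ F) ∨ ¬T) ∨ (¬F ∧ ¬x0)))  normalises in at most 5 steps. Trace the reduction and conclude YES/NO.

Answer: YES — reaches normal form F in 3 ≤ 5 steps

Reduction:
  start: ¬(T ∨ (((x0 ∨ F) ∨ ¬T) ∨ (¬F ∧ ¬x0)))
  step 1: ¬T ∧ ¬(((x0 ∨ F) ∨ ¬T) ∨ (¬F ∧ ¬x0))
  step 2: F ∧ ¬(((x0 ∨ F) ∨ ¬T) ∨ (¬F ∧ ¬x0))
  step 3: F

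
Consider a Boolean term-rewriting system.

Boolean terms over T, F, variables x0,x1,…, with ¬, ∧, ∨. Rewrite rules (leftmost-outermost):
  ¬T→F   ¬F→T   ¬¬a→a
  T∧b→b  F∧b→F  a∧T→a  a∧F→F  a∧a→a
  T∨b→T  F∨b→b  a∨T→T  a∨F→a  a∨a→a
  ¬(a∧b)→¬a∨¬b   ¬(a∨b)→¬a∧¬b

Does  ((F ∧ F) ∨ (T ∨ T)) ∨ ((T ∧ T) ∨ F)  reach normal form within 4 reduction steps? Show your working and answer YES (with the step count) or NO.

  start: ((F ∧ F) ∨ (T ∨ T)) ∨ ((T ∧ T) ∨ F)
  [1] (F ∨ (T ∨ T)) ∨ ((T ∧ T) ∨ F)
  [2] (T ∨ T) ∨ ((T ∧ T) ∨ F)
  [3] T ∨ ((T ∧ T) ∨ F)
  [4] T

Answer: YES — reaches normal form T in 4 ≤ 4 steps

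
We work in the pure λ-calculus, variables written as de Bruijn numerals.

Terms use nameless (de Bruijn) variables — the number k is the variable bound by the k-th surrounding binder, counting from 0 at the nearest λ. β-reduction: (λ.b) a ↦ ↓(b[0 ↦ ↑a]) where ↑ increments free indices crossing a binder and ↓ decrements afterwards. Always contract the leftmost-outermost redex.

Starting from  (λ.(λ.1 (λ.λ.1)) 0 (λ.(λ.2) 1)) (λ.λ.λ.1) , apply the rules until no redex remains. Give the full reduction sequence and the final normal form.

  start: (λ.(λ.1 (λ.λ.1)) 0 (λ.(λ.2) 1)) (λ.λ.λ.1)
  step 1: (λ.(λ.λ.λ.1) (λ.λ.1)) (λ.λ.λ.1) (λ.(λ.λ.λ.λ.1) (λ.λ.λ.1))
  step 2: (λ.λ.λ.1) (λ.λ.1) (λ.(λ.λ.λ.λ.1) (λ.λ.λ.1))
  step 3: (λ.λ.1) (λ.(λ.λ.λ.λ.1) (λ.λ.λ.1))
  step 4: λ.λ.(λ.λ.λ.λ.1) (λ.λ.λ.1)
  step 5: λ.λ.λ.λ.λ.1

Answer: normal form = λ.λ.λ.λ.λ.1  (in 5 steps)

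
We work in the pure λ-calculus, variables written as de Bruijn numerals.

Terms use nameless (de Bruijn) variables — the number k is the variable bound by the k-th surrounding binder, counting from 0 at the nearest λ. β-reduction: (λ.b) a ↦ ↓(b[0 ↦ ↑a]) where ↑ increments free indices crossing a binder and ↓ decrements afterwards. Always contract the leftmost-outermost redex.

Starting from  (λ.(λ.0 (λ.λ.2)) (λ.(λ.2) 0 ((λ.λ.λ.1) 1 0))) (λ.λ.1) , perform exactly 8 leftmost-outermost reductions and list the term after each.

  start: (λ.(λ.0 (λ.λ.2)) (λ.(λ.2) 0 ((λ.λ.λ.1) 1 0))) (λ.λ.1)
  step 1: (λ.0 (λ.λ.2)) (λ.(λ.λ.λ.1) 0 ((λ.λ.λ.1) (λ.λ.1) 0))
  step 2: (λ.(λ.λ.λ.1) 0 ((λ.λ.λ.1) (λ.λ.1) 0)) (λ.λ.λ.(λ.λ.λ.1) 0 ((λ.λ.λ.1) (λ.λ.1) 0))
  step 3: (λ.λ.λ.1) (λ.λ.λ.(λ.λ.λ.1) 0 ((λ.λ.λ.1) (λ.λ.1) 0)) ((λ.λ.λ.1) (λ.λ.1) (λ.λ.λ.(λ.λ.λ.1) 0 ((λ.λ.λ.1) (λ.λ.1) 0)))
  step 4: (λ.λ.1) ((λ.λ.λ.1) (λ.λ.1) (λ.λ.λ.(λ.λ.λ.1) 0 ((λ.λ.λ.1) (λ.λ.1) 0)))
  step 5: λ.(λ.λ.λ.1) (λ.λ.1) (λ.λ.λ.(λ.λ.λ.1) 0 ((λ.λ.λ.1) (λ.λ.1) 0))
  step 6: λ.(λ.λ.1) (λ.λ.λ.(λ.λ.λ.1) 0 ((λ.λ.λ.1) (λ.λ.1) 0))
  step 7: λ.λ.λ.λ.λ.(λ.λ.λ.1) 0 ((λ.λ.λ.1) (λ.λ.1) 0)
  step 8: λ.λ.λ.λ.λ.(λ.λ.1) ((λ.λ.λ.1) (λ.λ.1) 0)

Answer: after 8 steps: λ.λ.λ.λ.λ.(λ.λ.1) ((λ.λ.λ.1) (λ.λ.1) 0)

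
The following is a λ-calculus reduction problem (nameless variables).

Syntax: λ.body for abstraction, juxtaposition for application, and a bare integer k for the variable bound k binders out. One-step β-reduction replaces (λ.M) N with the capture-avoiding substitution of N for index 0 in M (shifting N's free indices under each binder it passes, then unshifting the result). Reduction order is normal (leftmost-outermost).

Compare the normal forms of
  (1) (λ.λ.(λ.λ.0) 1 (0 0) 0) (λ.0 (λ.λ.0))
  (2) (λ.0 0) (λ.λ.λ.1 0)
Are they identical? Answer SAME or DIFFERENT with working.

Term A:
  start: (λ.λ.(λ.λ.0) 1 (0 0) 0) (λ.0 (λ.λ.0))
  step 1: λ.(λ.λ.0) (λ.0 (λ.λ.0)) (0 0) 0
  step 2: λ.(λ.0) (0 0) 0
  step 3: λ.0 0 0

Term B:
  start: (λ.0 0) (λ.λ.λ.1 0)
  step 1: (λ.λ.λ.1 0) (λ.λ.λ.1 0)
  step 2: λ.λ.1 0

Answer: DIFFERENT — A ⇓ λ.0 0 0, B ⇓ λ.λ.1 0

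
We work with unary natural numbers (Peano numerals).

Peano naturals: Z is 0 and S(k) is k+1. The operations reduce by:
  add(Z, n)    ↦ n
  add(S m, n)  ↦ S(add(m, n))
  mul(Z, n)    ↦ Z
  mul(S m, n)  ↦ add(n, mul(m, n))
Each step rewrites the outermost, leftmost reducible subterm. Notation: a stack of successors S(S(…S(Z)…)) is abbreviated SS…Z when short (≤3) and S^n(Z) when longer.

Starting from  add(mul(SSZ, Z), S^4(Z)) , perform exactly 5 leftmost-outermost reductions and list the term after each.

  start: add(mul(SSZ, Z), S^4(Z))
  step 1: add(add(Z, mul(SZ, Z)), S^4(Z))
  step 2: add(mul(SZ, Z), S^4(Z))
  step 3: add(add(Z, mul(Z, Z)), S^4(Z))
  step 4: add(mul(Z, Z), S^4(Z))
  step 5: add(Z, S^4(Z))

Answer: after 5 steps: add(Z, S^4(Z))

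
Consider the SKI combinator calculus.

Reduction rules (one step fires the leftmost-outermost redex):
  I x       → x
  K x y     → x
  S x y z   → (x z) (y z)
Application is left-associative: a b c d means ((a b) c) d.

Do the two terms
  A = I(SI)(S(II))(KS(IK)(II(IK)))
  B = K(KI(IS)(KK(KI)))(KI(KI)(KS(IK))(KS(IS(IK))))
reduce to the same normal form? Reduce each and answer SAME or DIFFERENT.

Answer: DIFFERENT — A ⇓ SK(SI(SK)), B ⇓ K

Derivation:
Term A:
  start: I(SI)(S(II))(KS(IK)(II(IK)))
  →1  SI(S(II))(KS(IK)(II(IK)))
  →2  I(KS(IK)(II(IK)))(S(II)(KS(IK)(II(IK))))
  →3  KS(IK)(II(IK))(S(II)(KS(IK)(II(IK))))
  →4  S(II(IK))(S(II)(KS(IK)(II(IK))))
  →5  S(I(IK))(S(II)(KS(IK)(II(IK))))
  →6  S(IK)(S(II)(KS(IK)(II(IK))))
  →7  SK(S(II)(KS(IK)(II(IK))))
  →8  SK(SI(KS(IK)(II(IK))))
  →9  SK(SI(S(II(IK))))
  →10  SK(SI(S(I(IK))))
  →11  SK(SI(S(IK)))
  →12  SK(SI(SK))

Term B:
  start: K(KI(IS)(KK(KI)))(KI(KI)(KS(IK))(KS(IS(IK))))
  →1  KI(IS)(KK(KI))
  →2  I(KK(KI))
  →3  KK(KI)
  →4  K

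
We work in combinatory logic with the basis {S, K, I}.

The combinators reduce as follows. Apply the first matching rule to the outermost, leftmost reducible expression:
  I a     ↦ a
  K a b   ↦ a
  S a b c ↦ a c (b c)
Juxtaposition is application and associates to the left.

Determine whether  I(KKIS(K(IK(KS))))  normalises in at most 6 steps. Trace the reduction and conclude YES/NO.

  start: I(KKIS(K(IK(KS))))
  →1  KKIS(K(IK(KS)))
  →2  KS(K(IK(KS)))
  →3  S

Answer: YES — reaches normal form S in 3 ≤ 6 steps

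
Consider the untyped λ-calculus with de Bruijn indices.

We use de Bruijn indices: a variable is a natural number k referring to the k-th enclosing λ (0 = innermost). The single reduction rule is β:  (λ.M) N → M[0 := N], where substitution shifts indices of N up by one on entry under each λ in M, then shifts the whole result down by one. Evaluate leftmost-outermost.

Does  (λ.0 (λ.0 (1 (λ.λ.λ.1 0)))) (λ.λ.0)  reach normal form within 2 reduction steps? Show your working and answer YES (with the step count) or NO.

Answer: YES — reaches normal form λ.0 in 2 ≤ 2 steps

Working:
  start: (λ.0 (λ.0 (1 (λ.λ.λ.1 0)))) (λ.λ.0)
  [1] (λ.λ.0) (λ.0 ((λ.λ.0) (λ.λ.λ.1 0)))
  [2] λ.0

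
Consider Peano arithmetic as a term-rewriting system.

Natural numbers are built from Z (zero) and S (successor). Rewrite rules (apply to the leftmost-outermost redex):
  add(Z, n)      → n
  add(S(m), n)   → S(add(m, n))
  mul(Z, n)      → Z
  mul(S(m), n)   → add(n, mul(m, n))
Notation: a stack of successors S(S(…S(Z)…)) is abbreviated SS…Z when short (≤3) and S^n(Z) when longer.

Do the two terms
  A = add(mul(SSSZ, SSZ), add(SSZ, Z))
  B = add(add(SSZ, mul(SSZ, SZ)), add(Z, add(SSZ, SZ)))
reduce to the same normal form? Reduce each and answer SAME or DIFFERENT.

Term A:
  start: add(mul(SSSZ, SSZ), add(SSZ, Z))
  [1] add(add(SSZ, mul(SSZ, SSZ)), add(SSZ, Z))
  [2] add(S(add(SZ, mul(SSZ, SSZ))), add(SSZ, Z))
  [3] S(add(add(SZ, mul(SSZ, SSZ)), add(SSZ, Z)))
  [4] S(add(S(add(Z, mul(SSZ, SSZ))), add(SSZ, Z)))
  [5] S(S(add(add(Z, mul(SSZ, SSZ)), add(SSZ, Z))))
  [6] S(S(add(mul(SSZ, SSZ), add(SSZ, Z))))
  [7] S(S(add(add(SSZ, mul(SZ, SSZ)), add(SSZ, Z))))
  [8] S(S(add(S(add(SZ, mul(SZ, SSZ))), add(SSZ, Z))))
  [9] S(S(S(add(add(SZ, mul(SZ, SSZ)), add(SSZ, Z)))))
  [10] S(S(S(add(S(add(Z, mul(SZ, SSZ))), add(SSZ, Z)))))
  [11] S(S(S(S(add(add(Z, mul(SZ, SSZ)), add(SSZ, Z))))))
  [12] S(S(S(S(add(mul(SZ, SSZ), add(SSZ, Z))))))
  [13] S(S(S(S(add(add(SSZ, mul(Z, SSZ)), add(SSZ, Z))))))
  [14] S(S(S(S(add(S(add(SZ, mul(Z, SSZ))), add(SSZ, Z))))))
  [15] S(S(S(S(S(add(add(SZ, mul(Z, SSZ)), add(SSZ, Z)))))))
  [16] S(S(S(S(S(add(S(add(Z, mul(Z, SSZ))), add(SSZ, Z)))))))
  [17] S(S(S(S(S(S(add(add(Z, mul(Z, SSZ)), add(SSZ, Z))))))))
  [18] S(S(S(S(S(S(add(mul(Z, SSZ), add(SSZ, Z))))))))
  [19] S(S(S(S(S(S(add(Z, add(SSZ, Z))))))))
  [20] S(S(S(S(S(S(add(SSZ, Z)))))))
  [21] S(S(S(S(S(S(S(add(SZ, Z))))))))
  [22] S(S(S(S(S(S(S(S(add(Z, Z)))))))))
  [23] S^8(Z)

Term B:
  start: add(add(SSZ, mul(SSZ, SZ)), add(Z, add(SSZ, SZ)))
  [1] add(S(add(SZ, mul(SSZ, SZ))), add(Z, add(SSZ, SZ)))
  [2] S(add(add(SZ, mul(SSZ, SZ)), add(Z, add(SSZ, SZ))))
  [3] S(add(S(add(Z, mul(SSZ, SZ))), add(Z, add(SSZ, SZ))))
  [4] S(S(add(add(Z, mul(SSZ, SZ)), add(Z, add(SSZ, SZ)))))
  [5] S(S(add(mul(SSZ, SZ), add(Z, add(SSZ, SZ)))))
  [6] S(S(add(add(SZ, mul(SZ, SZ)), add(Z, add(SSZ, SZ)))))
  [7] S(S(add(S(add(Z, mul(SZ, SZ))), add(Z, add(SSZ, SZ)))))
  [8] S(S(S(add(add(Z, mul(SZ, SZ)), add(Z, add(SSZ, SZ))))))
  [9] S(S(S(add(mul(SZ, SZ), add(Z, add(SSZ, SZ))))))
  [10] S(S(S(add(add(SZ, mul(Z, SZ)), add(Z, add(SSZ, SZ))))))
  [11] S(S(S(add(S(add(Z, mul(Z, SZ))), add(Z, add(SSZ, SZ))))))
  [12] S(S(S(S(add(add(Z, mul(Z, SZ)), add(Z, add(SSZ, SZ)))))))
  [13] S(S(S(S(add(mul(Z, SZ), add(Z, add(SSZ, SZ)))))))
  [14] S(S(S(S(add(Z, add(Z, add(SSZ, SZ)))))))
  [15] S(S(S(S(add(Z, add(SSZ, SZ))))))
  [16] S(S(S(S(add(SSZ, SZ)))))
  [17] S(S(S(S(S(add(SZ, SZ))))))
  [18] S(S(S(S(S(S(add(Z, SZ)))))))
  [19] S^7(Z)

Answer: DIFFERENT — A ⇓ S^8(Z), B ⇓ S^7(Z)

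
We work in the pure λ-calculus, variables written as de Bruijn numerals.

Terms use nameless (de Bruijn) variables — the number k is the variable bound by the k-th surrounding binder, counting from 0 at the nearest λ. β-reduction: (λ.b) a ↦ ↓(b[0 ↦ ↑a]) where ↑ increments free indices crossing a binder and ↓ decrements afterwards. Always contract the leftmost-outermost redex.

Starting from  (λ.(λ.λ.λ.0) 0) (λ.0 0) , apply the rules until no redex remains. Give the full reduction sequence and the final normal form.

  start: (λ.(λ.λ.λ.0) 0) (λ.0 0)
  →1  (λ.λ.λ.0) (λ.0 0)
  →2  λ.λ.0

Answer: normal form = λ.λ.0  (in 2 steps)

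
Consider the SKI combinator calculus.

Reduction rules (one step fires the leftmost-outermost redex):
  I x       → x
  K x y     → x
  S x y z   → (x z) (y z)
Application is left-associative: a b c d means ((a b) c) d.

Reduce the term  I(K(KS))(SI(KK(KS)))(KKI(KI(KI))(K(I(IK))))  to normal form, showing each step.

  start: I(K(KS))(SI(KK(KS)))(KKI(KI(KI))(K(I(IK))))
  step 1: K(KS)(SI(KK(KS)))(KKI(KI(KI))(K(I(IK))))
  step 2: KS(KKI(KI(KI))(K(I(IK))))
  step 3: S

Answer: normal form = S  (in 3 steps)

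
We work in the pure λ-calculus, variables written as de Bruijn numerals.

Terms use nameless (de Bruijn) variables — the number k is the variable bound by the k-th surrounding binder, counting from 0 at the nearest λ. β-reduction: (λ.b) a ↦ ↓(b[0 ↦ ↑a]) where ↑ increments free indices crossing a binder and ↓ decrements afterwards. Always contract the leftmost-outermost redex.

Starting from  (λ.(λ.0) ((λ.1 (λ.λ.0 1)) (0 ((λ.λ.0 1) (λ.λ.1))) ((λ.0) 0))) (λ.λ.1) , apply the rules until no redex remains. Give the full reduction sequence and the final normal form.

Answer: normal form = λ.λ.0 1  (in 5 steps)

Derivation:
  start: (λ.(λ.0) ((λ.1 (λ.λ.0 1)) (0 ((λ.λ.0 1) (λ.λ.1))) ((λ.0) 0))) (λ.λ.1)
  step 1: (λ.0) ((λ.(λ.λ.1) (λ.λ.0 1)) ((λ.λ.1) ((λ.λ.0 1) (λ.λ.1))) ((λ.0) (λ.λ.1)))
  step 2: (λ.(λ.λ.1) (λ.λ.0 1)) ((λ.λ.1) ((λ.λ.0 1) (λ.λ.1))) ((λ.0) (λ.λ.1))
  step 3: (λ.λ.1) (λ.λ.0 1) ((λ.0) (λ.λ.1))
  step 4: (λ.λ.λ.0 1) ((λ.0) (λ.λ.1))
  step 5: λ.λ.0 1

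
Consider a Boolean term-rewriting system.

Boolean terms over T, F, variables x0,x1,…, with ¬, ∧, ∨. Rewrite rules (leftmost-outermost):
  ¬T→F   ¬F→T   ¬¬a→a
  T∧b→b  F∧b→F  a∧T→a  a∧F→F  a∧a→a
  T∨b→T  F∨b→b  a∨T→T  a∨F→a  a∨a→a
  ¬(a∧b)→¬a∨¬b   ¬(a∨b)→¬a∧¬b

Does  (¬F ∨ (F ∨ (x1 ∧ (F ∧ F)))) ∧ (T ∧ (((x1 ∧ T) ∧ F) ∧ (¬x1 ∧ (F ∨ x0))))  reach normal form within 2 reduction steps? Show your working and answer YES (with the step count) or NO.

Answer: NO — after 2 steps the term is T ∧ (T ∧ (((x1 ∧ T) ∧ F) ∧ (¬x1 ∧ (F ∨ x0)))), not yet normal

Working:
  start: (¬F ∨ (F ∨ (x1 ∧ (F ∧ F)))) ∧ (T ∧ (((x1 ∧ T) ∧ F) ∧ (¬x1 ∧ (F ∨ x0))))
  →1  (T ∨ (F ∨ (x1 ∧ (F ∧ F)))) ∧ (T ∧ (((x1 ∧ T) ∧ F) ∧ (¬x1 ∧ (F ∨ x0))))
  →2  T ∧ (T ∧ (((x1 ∧ T) ∧ F) ∧ (¬x1 ∧ (F ∨ x0))))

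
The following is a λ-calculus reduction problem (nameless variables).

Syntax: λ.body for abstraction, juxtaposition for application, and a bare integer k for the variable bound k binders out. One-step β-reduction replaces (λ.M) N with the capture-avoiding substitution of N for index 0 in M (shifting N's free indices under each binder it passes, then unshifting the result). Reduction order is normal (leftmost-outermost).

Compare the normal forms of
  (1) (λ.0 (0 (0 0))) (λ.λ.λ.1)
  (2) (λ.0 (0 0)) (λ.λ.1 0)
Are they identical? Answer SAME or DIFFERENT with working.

Term A:
  start: (λ.0 (0 (0 0))) (λ.λ.λ.1)
  [1] (λ.λ.λ.1) ((λ.λ.λ.1) ((λ.λ.λ.1) (λ.λ.λ.1)))
  [2] λ.λ.1

Term B:
  start: (λ.0 (0 0)) (λ.λ.1 0)
  [1] (λ.λ.1 0) ((λ.λ.1 0) (λ.λ.1 0))
  [2] λ.(λ.λ.1 0) (λ.λ.1 0) 0
  [3] λ.(λ.(λ.λ.1 0) 0) 0
  [4] λ.(λ.λ.1 0) 0
  [5] λ.λ.1 0

Answer: DIFFERENT — A ⇓ λ.λ.1, B ⇓ λ.λ.1 0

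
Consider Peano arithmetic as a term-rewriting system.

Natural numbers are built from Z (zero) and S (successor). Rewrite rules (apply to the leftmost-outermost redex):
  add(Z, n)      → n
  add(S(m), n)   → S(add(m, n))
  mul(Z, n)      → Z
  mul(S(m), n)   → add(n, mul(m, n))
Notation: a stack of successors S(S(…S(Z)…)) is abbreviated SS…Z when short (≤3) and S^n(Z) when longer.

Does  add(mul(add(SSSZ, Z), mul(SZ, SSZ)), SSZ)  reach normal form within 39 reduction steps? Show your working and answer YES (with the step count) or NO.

Answer: YES — reaches normal form S^8(Z) in 39 ≤ 39 steps

Working:
  start: add(mul(add(SSSZ, Z), mul(SZ, SSZ)), SSZ)
  step 1: add(mul(S(add(SSZ, Z)), mul(SZ, SSZ)), SSZ)
  step 2: add(add(mul(SZ, SSZ), mul(add(SSZ, Z), mul(SZ, SSZ))), SSZ)
  step 3: add(add(add(SSZ, mul(Z, SSZ)), mul(add(SSZ, Z), mul(SZ, SSZ))), SSZ)
  step 4: add(add(S(add(SZ, mul(Z, SSZ))), mul(add(SSZ, Z), mul(SZ, SSZ))), SSZ)
  step 5: add(S(add(add(SZ, mul(Z, SSZ)), mul(add(SSZ, Z), mul(SZ, SSZ)))), SSZ)
  step 6: S(add(add(add(SZ, mul(Z, SSZ)), mul(add(SSZ, Z), mul(SZ, SSZ))), SSZ))
  step 7: S(add(add(S(add(Z, mul(Z, SSZ))), mul(add(SSZ, Z), mul(SZ, SSZ))), SSZ))
  step 8: S(add(S(add(add(Z, mul(Z, SSZ)), mul(add(SSZ, Z), mul(SZ, SSZ)))), SSZ))
  step 9: S(S(add(add(add(Z, mul(Z, SSZ)), mul(add(SSZ, Z), mul(SZ, SSZ))), SSZ)))
  step 10: S(S(add(add(mul(Z, SSZ), mul(add(SSZ, Z), mul(SZ, SSZ))), SSZ)))
  step 11: S(S(add(add(Z, mul(add(SSZ, Z), mul(SZ, SSZ))), SSZ)))
  step 12: S(S(add(mul(add(SSZ, Z), mul(SZ, SSZ)), SSZ)))
  step 13: S(S(add(mul(S(add(SZ, Z)), mul(SZ, SSZ)), SSZ)))
  step 14: S(S(add(add(mul(SZ, SSZ), mul(add(SZ, Z), mul(SZ, SSZ))), SSZ)))
  step 15: S(S(add(add(add(SSZ, mul(Z, SSZ)), mul(add(SZ, Z), mul(SZ, SSZ))), SSZ)))
  step 16: S(S(add(add(S(add(SZ, mul(Z, SSZ))), mul(add(SZ, Z), mul(SZ, SSZ))), SSZ)))
  step 17: S(S(add(S(add(add(SZ, mul(Z, SSZ)), mul(add(SZ, Z), mul(SZ, SSZ)))), SSZ)))
  step 18: S(S(S(add(add(add(SZ, mul(Z, SSZ)), mul(add(SZ, Z), mul(SZ, SSZ))), SSZ))))
  step 19: S(S(S(add(add(S(add(Z, mul(Z, SSZ))), mul(add(SZ, Z), mul(SZ, SSZ))), SSZ))))
  step 20: S(S(S(add(S(add(add(Z, mul(Z, SSZ)), mul(add(SZ, Z), mul(SZ, SSZ)))), SSZ))))
  step 21: S(S(S(S(add(add(add(Z, mul(Z, SSZ)), mul(add(SZ, Z), mul(SZ, SSZ))), SSZ)))))
  step 22: S(S(S(S(add(add(mul(Z, SSZ), mul(add(SZ, Z), mul(SZ, SSZ))), SSZ)))))
  step 23: S(S(S(S(add(add(Z, mul(add(SZ, Z), mul(SZ, SSZ))), SSZ)))))
  step 24: S(S(S(S(add(mul(add(SZ, Z), mul(SZ, SSZ)), SSZ)))))
  step 25: S(S(S(S(add(mul(S(add(Z, Z)), mul(SZ, SSZ)), SSZ)))))
  step 26: S(S(S(S(add(add(mul(SZ, SSZ), mul(add(Z, Z), mul(SZ, SSZ))), SSZ)))))
  step 27: S(S(S(S(add(add(add(SSZ, mul(Z, SSZ)), mul(add(Z, Z), mul(SZ, SSZ))), SSZ)))))
  step 28: S(S(S(S(add(add(S(add(SZ, mul(Z, SSZ))), mul(add(Z, Z), mul(SZ, SSZ))), SSZ)))))
  step 29: S(S(S(S(add(S(add(add(SZ, mul(Z, SSZ)), mul(add(Z, Z), mul(SZ, SSZ)))), SSZ)))))
  step 30: S(S(S(S(S(add(add(add(SZ, mul(Z, SSZ)), mul(add(Z, Z), mul(SZ, SSZ))), SSZ))))))
  step 31: S(S(S(S(S(add(add(S(add(Z, mul(Z, SSZ))), mul(add(Z, Z), mul(SZ, SSZ))), SSZ))))))
  step 32: S(S(S(S(S(add(S(add(add(Z, mul(Z, SSZ)), mul(add(Z, Z), mul(SZ, SSZ)))), SSZ))))))
  step 33: S(S(S(S(S(S(add(add(add(Z, mul(Z, SSZ)), mul(add(Z, Z), mul(SZ, SSZ))), SSZ)))))))
  step 34: S(S(S(S(S(S(add(add(mul(Z, SSZ), mul(add(Z, Z), mul(SZ, SSZ))), SSZ)))))))
  step 35: S(S(S(S(S(S(add(add(Z, mul(add(Z, Z), mul(SZ, SSZ))), SSZ)))))))
  step 36: S(S(S(S(S(S(add(mul(add(Z, Z), mul(SZ, SSZ)), SSZ)))))))
  step 37: S(S(S(S(S(S(add(mul(Z, mul(SZ, SSZ)), SSZ)))))))
  step 38: S(S(S(S(S(S(add(Z, SSZ)))))))
  step 39: S^8(Z)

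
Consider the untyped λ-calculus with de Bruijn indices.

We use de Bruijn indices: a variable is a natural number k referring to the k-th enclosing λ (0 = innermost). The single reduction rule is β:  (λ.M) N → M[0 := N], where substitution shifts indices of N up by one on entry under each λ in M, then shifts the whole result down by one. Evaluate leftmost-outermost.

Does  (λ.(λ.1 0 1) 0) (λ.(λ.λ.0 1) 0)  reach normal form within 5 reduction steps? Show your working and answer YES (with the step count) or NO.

Answer: NO — after 5 steps the term is (λ.(λ.λ.0 1) 0) (λ.(λ.λ.0 1) 0), not yet normal

Derivation:
  start: (λ.(λ.1 0 1) 0) (λ.(λ.λ.0 1) 0)
  [1] (λ.(λ.(λ.λ.0 1) 0) 0 (λ.(λ.λ.0 1) 0)) (λ.(λ.λ.0 1) 0)
  [2] (λ.(λ.λ.0 1) 0) (λ.(λ.λ.0 1) 0) (λ.(λ.λ.0 1) 0)
  [3] (λ.λ.0 1) (λ.(λ.λ.0 1) 0) (λ.(λ.λ.0 1) 0)
  [4] (λ.0 (λ.(λ.λ.0 1) 0)) (λ.(λ.λ.0 1) 0)
  [5] (λ.(λ.λ.0 1) 0) (λ.(λ.λ.0 1) 0)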